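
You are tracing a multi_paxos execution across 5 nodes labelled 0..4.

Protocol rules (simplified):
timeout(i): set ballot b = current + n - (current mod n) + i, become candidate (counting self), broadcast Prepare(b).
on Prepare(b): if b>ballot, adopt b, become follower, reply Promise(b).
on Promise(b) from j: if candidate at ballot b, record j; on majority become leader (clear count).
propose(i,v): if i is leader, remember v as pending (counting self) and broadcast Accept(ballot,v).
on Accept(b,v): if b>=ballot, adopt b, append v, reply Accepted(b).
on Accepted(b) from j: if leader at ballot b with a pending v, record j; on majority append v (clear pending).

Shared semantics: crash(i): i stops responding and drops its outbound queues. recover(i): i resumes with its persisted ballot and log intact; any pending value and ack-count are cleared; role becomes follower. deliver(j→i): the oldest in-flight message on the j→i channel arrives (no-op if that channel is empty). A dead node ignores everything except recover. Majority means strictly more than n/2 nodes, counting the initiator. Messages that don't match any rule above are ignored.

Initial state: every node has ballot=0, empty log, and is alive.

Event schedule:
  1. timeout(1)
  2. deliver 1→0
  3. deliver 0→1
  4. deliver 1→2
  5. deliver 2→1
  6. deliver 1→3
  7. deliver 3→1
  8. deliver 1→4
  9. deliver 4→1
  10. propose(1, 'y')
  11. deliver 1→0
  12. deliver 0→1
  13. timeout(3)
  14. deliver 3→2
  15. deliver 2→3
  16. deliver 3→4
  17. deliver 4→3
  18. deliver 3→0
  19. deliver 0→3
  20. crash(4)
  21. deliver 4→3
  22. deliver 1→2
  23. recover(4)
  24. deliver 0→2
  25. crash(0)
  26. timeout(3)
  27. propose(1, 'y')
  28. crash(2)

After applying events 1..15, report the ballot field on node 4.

6

after 1 — timeout(1): n1:cand/b6/[-]
after 2 — deliver 1→0: n0:foll/b6/[-]
after 3 — deliver 0→1: ·
after 4 — deliver 1→2: n2:foll/b6/[-]
after 5 — deliver 2→1: n1:lead/b6/[-]
after 6 — deliver 1→3: n3:foll/b6/[-]
after 7 — deliver 3→1: ·
after 8 — deliver 1→4: n4:foll/b6/[-]
after 9 — deliver 4→1: ·
after 10 — propose(1,'y'): ·
after 11 — deliver 1→0: n0:foll/b6/[y]
after 12 — deliver 0→1: ·
after 13 — timeout(3): n3:cand/b13/[-]
after 14 — deliver 3→2: n2:foll/b13/[-]
after 15 — deliver 2→3: ·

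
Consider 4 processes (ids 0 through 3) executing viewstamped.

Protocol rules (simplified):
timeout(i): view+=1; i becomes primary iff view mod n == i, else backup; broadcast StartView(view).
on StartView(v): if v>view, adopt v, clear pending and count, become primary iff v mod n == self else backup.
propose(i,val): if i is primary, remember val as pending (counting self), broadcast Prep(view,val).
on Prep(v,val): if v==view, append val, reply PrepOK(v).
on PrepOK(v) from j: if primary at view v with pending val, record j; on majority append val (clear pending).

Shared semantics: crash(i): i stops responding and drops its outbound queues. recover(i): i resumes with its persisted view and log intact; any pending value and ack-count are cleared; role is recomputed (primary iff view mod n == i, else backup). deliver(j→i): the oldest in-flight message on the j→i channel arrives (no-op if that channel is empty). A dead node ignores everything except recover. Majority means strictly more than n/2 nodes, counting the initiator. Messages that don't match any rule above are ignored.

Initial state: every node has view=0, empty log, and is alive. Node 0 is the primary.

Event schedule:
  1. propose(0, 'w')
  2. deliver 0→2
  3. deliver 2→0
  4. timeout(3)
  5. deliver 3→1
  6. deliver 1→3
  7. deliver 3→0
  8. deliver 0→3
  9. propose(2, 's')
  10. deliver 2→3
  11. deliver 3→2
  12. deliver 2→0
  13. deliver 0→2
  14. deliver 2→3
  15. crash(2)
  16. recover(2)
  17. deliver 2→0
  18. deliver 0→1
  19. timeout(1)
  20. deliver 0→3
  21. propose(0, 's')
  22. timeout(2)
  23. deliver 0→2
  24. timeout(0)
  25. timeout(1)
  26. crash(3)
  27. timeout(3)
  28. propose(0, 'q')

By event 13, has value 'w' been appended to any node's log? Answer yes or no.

step 1 propose(0,'w'): —
step 2 deliver 0→2: 2={back,v=0,log=w}
step 3 deliver 2→0: —
step 4 timeout(3): 3={back,v=1,log=-}
step 5 deliver 3→1: 1={prim,v=1,log=-}
step 6 deliver 1→3: —
step 7 deliver 3→0: 0={back,v=1,log=-}
step 8 deliver 0→3: —
step 9 propose(2,'s'): —
step 10 deliver 2→3: —
step 11 deliver 3→2: 2={back,v=1,log=w}
step 12 deliver 2→0: —
step 13 deliver 0→2: —

yes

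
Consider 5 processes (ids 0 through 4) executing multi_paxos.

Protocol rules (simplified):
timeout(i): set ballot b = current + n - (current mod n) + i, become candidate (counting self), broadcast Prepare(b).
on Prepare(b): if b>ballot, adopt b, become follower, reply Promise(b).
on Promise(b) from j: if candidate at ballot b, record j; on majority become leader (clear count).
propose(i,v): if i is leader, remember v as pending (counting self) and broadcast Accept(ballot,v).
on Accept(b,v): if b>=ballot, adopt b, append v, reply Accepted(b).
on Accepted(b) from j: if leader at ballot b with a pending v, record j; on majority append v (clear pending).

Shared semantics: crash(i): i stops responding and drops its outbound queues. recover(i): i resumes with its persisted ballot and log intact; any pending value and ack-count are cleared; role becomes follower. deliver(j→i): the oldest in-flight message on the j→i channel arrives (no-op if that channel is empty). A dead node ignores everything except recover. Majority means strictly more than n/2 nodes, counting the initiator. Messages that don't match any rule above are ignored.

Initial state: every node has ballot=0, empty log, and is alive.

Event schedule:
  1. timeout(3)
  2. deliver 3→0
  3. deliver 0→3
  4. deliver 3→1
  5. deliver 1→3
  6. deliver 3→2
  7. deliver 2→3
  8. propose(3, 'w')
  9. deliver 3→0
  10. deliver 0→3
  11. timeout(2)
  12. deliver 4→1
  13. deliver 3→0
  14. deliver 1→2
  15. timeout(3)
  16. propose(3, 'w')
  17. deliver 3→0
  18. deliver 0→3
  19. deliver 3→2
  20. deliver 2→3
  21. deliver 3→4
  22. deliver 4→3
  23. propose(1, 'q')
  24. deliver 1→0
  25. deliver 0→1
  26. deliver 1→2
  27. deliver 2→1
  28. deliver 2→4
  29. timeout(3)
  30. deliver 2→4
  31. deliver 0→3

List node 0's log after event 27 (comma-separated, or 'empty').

after 1 — timeout(3): n3:cand/b8/[-]
after 2 — deliver 3→0: n0:foll/b8/[-]
after 3 — deliver 0→3: ·
after 4 — deliver 3→1: n1:foll/b8/[-]
after 5 — deliver 1→3: n3:lead/b8/[-]
after 6 — deliver 3→2: n2:foll/b8/[-]
after 7 — deliver 2→3: ·
after 8 — propose(3,'w'): ·
after 9 — deliver 3→0: n0:foll/b8/[w]
after 10 — deliver 0→3: ·
after 11 — timeout(2): n2:cand/b12/[-]
after 12 — deliver 4→1: ·
after 13 — deliver 3→0: ·
after 14 — deliver 1→2: ·
after 15 — timeout(3): n3:cand/b13/[-]
after 16 — propose(3,'w'): ·
after 17 — deliver 3→0: n0:foll/b13/[w]
after 18 — deliver 0→3: ·
after 19 — deliver 3→2: ·
after 20 — deliver 2→3: ·
after 21 — deliver 3→4: n4:foll/b8/[-]
after 22 — deliver 4→3: ·
after 23 — propose(1,'q'): ·
after 24 — deliver 1→0: ·
after 25 — deliver 0→1: ·
after 26 — deliver 1→2: ·
after 27 — deliver 2→1: n1:foll/b12/[-]

w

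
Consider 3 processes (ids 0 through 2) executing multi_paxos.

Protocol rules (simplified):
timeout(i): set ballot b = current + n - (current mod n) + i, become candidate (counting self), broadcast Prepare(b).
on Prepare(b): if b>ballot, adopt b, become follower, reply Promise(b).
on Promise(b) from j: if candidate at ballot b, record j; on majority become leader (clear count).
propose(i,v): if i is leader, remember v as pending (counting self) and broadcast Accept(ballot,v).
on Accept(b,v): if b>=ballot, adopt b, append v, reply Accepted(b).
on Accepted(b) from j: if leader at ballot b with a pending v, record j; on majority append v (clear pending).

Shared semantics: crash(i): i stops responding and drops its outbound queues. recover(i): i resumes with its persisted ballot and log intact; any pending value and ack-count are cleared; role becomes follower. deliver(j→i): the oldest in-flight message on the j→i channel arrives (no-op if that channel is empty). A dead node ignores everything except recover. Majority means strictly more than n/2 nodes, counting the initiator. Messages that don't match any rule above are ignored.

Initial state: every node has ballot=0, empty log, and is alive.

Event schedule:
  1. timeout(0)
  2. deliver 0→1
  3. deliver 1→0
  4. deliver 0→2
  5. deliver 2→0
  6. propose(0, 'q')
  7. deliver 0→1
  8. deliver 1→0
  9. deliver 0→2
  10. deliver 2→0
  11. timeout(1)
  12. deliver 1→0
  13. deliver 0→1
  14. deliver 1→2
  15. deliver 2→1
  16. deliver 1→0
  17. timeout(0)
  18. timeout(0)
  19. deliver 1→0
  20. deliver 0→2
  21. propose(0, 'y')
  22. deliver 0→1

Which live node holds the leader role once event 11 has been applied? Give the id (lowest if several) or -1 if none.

e1 timeout(0): 0[cand,b=3,-]
e2 deliver 0→1: 1[foll,b=3,-]
e3 deliver 1→0: 0[lead,b=3,-]
e4 deliver 0→2: 2[foll,b=3,-]
e5 deliver 2→0: ·
e6 propose(0,'q'): ·
e7 deliver 0→1: 1[foll,b=3,q]
e8 deliver 1→0: 0[lead,b=3,q]
e9 deliver 0→2: 2[foll,b=3,q]
e10 deliver 2→0: ·
e11 timeout(1): 1[cand,b=7,q]

0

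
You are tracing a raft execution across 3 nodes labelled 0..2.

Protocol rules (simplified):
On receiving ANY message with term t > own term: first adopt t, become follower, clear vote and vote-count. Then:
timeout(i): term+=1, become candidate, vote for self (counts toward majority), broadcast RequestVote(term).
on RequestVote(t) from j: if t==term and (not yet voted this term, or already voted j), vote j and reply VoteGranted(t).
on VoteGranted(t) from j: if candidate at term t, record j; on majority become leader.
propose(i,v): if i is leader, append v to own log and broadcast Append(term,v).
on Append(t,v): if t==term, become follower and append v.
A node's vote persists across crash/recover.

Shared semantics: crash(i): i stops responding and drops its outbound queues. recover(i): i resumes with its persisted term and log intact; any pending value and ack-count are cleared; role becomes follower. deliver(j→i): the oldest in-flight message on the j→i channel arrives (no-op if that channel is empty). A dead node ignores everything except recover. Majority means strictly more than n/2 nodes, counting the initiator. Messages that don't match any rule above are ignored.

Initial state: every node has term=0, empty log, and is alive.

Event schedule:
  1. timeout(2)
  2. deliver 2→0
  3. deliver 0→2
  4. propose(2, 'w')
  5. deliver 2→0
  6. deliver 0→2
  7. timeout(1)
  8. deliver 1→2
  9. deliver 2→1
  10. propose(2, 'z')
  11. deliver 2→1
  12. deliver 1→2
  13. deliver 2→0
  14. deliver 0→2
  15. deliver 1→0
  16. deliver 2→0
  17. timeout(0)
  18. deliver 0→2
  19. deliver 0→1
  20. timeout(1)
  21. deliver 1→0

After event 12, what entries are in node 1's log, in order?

[1] timeout(2) → N2(cand t1 [-])
[2] deliver 2→0 → N0(foll t1 [-])
[3] deliver 0→2 → N2(lead t1 [-])
[4] propose(2,'w') → N2(lead t1 [w])
[5] deliver 2→0 → N0(foll t1 [w])
[6] deliver 0→2 → ∅
[7] timeout(1) → N1(cand t1 [-])
[8] deliver 1→2 → ∅
[9] deliver 2→1 → ∅
[10] propose(2,'z') → N2(lead t1 [w,z])
[11] deliver 2→1 → N1(foll t1 [w])
[12] deliver 1→2 → ∅

w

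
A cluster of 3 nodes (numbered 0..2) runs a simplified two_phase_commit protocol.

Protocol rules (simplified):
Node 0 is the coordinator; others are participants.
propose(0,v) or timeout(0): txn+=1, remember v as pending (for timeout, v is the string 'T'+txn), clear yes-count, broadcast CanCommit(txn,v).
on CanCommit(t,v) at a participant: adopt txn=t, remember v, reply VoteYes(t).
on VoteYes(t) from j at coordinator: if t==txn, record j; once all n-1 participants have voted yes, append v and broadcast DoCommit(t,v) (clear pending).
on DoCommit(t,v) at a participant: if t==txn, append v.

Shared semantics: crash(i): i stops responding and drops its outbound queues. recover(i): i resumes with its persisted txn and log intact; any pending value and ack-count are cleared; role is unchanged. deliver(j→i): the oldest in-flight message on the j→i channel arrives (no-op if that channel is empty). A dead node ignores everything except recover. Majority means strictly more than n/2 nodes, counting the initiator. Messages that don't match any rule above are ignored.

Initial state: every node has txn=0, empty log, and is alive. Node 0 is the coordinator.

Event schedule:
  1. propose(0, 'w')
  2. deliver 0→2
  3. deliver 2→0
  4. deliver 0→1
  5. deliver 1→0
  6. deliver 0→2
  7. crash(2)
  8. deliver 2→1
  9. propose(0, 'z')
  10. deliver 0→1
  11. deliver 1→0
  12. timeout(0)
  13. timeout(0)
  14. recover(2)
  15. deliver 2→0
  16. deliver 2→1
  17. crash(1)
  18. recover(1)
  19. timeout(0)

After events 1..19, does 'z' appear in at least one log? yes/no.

[1] propose(0,'w') → N0(coor t1 [-])
[2] deliver 0→2 → N2(part t1 [-])
[3] deliver 2→0 → ∅
[4] deliver 0→1 → N1(part t1 [-])
[5] deliver 1→0 → N0(coor t1 [w])
[6] deliver 0→2 → N2(part t1 [w])
[7] crash(2) → N2(✗part t1 [w])
[8] deliver 2→1 → ∅
[9] propose(0,'z') → N0(coor t2 [w])
[10] deliver 0→1 → N1(part t1 [w])
[11] deliver 1→0 → ∅
[12] timeout(0) → N0(coor t3 [w])
[13] timeout(0) → N0(coor t4 [w])
[14] recover(2) → N2(part t1 [w])
[15] deliver 2→0 → ∅
[16] deliver 2→1 → ∅
[17] crash(1) → N1(✗part t1 [w])
[18] recover(1) → N1(part t1 [w])
[19] timeout(0) → N0(coor t5 [w])

no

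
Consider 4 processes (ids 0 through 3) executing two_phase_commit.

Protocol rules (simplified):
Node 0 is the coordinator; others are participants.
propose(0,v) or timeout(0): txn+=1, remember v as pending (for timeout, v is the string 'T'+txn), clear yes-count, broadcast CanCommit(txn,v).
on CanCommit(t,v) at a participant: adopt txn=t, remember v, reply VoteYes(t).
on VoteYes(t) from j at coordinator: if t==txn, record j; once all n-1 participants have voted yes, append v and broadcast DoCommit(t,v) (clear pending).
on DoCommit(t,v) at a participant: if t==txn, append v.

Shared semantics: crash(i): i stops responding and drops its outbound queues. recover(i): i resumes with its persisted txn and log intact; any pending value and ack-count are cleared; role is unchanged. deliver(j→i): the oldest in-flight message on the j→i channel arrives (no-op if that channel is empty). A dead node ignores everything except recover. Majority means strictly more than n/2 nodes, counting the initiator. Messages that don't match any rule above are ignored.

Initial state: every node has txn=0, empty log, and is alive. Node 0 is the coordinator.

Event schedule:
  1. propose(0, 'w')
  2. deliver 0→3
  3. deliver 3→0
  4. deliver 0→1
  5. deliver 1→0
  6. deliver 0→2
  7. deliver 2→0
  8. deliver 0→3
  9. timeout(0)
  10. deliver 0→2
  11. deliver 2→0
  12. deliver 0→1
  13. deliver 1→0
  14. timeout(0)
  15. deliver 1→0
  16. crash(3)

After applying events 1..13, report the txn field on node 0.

2

[1] propose(0,'w') → N0(coor t1 [-])
[2] deliver 0→3 → N3(part t1 [-])
[3] deliver 3→0 → ∅
[4] deliver 0→1 → N1(part t1 [-])
[5] deliver 1→0 → ∅
[6] deliver 0→2 → N2(part t1 [-])
[7] deliver 2→0 → N0(coor t1 [w])
[8] deliver 0→3 → N3(part t1 [w])
[9] timeout(0) → N0(coor t2 [w])
[10] deliver 0→2 → N2(part t1 [w])
[11] deliver 2→0 → ∅
[12] deliver 0→1 → N1(part t1 [w])
[13] deliver 1→0 → ∅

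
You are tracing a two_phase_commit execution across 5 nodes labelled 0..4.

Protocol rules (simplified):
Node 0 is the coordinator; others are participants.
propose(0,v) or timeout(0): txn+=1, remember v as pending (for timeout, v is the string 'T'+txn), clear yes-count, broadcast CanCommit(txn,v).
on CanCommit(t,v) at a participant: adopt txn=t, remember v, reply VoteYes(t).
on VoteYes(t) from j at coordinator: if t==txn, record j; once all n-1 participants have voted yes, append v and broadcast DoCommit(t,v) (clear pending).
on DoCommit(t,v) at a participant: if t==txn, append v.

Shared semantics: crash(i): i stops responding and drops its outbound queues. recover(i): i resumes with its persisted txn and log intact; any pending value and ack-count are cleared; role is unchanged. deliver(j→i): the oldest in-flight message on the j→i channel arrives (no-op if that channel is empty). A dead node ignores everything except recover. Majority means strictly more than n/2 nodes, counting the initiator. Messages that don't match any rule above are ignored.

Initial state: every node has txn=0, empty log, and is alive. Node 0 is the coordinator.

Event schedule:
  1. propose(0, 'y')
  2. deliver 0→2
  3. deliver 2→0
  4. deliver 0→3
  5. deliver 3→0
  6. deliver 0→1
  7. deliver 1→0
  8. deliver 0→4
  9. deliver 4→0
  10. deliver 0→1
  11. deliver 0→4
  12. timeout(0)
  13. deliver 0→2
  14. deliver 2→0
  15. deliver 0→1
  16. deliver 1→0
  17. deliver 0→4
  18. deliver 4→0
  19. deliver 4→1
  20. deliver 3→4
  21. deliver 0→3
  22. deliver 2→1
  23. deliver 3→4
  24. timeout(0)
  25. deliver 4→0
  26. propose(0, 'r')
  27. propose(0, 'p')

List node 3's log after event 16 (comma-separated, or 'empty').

after 1 — propose(0,'y'): n0:coor/t1/[-]
after 2 — deliver 0→2: n2:part/t1/[-]
after 3 — deliver 2→0: ·
after 4 — deliver 0→3: n3:part/t1/[-]
after 5 — deliver 3→0: ·
after 6 — deliver 0→1: n1:part/t1/[-]
after 7 — deliver 1→0: ·
after 8 — deliver 0→4: n4:part/t1/[-]
after 9 — deliver 4→0: n0:coor/t1/[y]
after 10 — deliver 0→1: n1:part/t1/[y]
after 11 — deliver 0→4: n4:part/t1/[y]
after 12 — timeout(0): n0:coor/t2/[y]
after 13 — deliver 0→2: n2:part/t1/[y]
after 14 — deliver 2→0: ·
after 15 — deliver 0→1: n1:part/t2/[y]
after 16 — deliver 1→0: ·

empty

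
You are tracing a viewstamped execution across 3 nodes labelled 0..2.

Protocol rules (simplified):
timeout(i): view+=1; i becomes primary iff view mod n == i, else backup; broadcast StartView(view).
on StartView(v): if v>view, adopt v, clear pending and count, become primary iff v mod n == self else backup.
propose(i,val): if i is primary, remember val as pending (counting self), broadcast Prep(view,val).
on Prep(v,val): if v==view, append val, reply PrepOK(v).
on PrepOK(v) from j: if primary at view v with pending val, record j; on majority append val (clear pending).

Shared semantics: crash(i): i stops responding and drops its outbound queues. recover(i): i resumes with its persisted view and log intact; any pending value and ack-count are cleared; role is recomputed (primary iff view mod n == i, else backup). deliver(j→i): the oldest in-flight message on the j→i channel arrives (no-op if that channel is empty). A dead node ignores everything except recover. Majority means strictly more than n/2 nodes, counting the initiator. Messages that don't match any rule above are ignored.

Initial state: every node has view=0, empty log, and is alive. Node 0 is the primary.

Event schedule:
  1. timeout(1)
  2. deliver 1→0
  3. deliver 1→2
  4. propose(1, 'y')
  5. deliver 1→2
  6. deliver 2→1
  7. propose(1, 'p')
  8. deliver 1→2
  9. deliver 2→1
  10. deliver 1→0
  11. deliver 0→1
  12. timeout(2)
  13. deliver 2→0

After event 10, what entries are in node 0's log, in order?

y

e1 timeout(1): 1[prim,v=1,-]
e2 deliver 1→0: 0[back,v=1,-]
e3 deliver 1→2: 2[back,v=1,-]
e4 propose(1,'y'): ·
e5 deliver 1→2: 2[back,v=1,y]
e6 deliver 2→1: 1[prim,v=1,y]
e7 propose(1,'p'): ·
e8 deliver 1→2: 2[back,v=1,y,p]
e9 deliver 2→1: 1[prim,v=1,y,p]
e10 deliver 1→0: 0[back,v=1,y]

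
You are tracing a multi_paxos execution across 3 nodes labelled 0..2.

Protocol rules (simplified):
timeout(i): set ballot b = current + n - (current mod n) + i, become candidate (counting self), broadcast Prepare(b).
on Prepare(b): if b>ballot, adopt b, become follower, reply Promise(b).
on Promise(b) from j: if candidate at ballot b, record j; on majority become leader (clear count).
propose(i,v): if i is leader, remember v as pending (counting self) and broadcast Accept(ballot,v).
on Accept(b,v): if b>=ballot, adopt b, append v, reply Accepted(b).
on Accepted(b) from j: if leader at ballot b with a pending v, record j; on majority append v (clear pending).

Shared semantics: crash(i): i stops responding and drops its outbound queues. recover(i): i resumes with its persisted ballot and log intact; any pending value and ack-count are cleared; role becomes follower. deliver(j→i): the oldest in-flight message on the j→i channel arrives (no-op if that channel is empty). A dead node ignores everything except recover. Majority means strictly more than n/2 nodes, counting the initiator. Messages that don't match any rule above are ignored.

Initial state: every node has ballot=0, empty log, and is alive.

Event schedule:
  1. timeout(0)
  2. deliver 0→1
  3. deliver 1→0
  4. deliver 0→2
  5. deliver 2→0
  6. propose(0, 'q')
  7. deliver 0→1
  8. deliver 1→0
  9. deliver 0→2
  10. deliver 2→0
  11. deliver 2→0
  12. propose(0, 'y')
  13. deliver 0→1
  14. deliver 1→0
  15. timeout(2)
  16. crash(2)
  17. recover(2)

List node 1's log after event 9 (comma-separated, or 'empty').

q

[1] timeout(0) → N0(cand b3 [-])
[2] deliver 0→1 → N1(foll b3 [-])
[3] deliver 1→0 → N0(lead b3 [-])
[4] deliver 0→2 → N2(foll b3 [-])
[5] deliver 2→0 → ∅
[6] propose(0,'q') → ∅
[7] deliver 0→1 → N1(foll b3 [q])
[8] deliver 1→0 → N0(lead b3 [q])
[9] deliver 0→2 → N2(foll b3 [q])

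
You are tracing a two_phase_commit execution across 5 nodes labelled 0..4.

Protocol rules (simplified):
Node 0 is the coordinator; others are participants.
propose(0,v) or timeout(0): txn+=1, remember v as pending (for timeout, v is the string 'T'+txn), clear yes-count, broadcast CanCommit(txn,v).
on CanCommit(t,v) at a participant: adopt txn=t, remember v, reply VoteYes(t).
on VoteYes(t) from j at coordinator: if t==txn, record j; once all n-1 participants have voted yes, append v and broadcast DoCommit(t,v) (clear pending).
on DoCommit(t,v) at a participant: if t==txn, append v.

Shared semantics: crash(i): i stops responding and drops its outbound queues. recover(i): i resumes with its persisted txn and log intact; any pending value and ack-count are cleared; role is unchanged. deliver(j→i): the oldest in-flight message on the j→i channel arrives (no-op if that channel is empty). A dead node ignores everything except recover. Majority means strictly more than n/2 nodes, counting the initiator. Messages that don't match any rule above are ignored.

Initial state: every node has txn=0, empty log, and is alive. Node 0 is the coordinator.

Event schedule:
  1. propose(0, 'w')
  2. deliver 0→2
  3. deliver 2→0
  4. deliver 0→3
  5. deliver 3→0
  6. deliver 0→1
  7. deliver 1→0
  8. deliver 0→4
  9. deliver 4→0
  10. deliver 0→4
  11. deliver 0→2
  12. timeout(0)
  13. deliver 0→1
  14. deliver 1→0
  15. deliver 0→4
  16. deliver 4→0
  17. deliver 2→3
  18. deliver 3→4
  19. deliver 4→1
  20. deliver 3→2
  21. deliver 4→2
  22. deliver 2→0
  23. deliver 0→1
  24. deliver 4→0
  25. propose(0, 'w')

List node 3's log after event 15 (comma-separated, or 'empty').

[1] propose(0,'w') → N0(coor t1 [-])
[2] deliver 0→2 → N2(part t1 [-])
[3] deliver 2→0 → ∅
[4] deliver 0→3 → N3(part t1 [-])
[5] deliver 3→0 → ∅
[6] deliver 0→1 → N1(part t1 [-])
[7] deliver 1→0 → ∅
[8] deliver 0→4 → N4(part t1 [-])
[9] deliver 4→0 → N0(coor t1 [w])
[10] deliver 0→4 → N4(part t1 [w])
[11] deliver 0→2 → N2(part t1 [w])
[12] timeout(0) → N0(coor t2 [w])
[13] deliver 0→1 → N1(part t1 [w])
[14] deliver 1→0 → ∅
[15] deliver 0→4 → N4(part t2 [w])

empty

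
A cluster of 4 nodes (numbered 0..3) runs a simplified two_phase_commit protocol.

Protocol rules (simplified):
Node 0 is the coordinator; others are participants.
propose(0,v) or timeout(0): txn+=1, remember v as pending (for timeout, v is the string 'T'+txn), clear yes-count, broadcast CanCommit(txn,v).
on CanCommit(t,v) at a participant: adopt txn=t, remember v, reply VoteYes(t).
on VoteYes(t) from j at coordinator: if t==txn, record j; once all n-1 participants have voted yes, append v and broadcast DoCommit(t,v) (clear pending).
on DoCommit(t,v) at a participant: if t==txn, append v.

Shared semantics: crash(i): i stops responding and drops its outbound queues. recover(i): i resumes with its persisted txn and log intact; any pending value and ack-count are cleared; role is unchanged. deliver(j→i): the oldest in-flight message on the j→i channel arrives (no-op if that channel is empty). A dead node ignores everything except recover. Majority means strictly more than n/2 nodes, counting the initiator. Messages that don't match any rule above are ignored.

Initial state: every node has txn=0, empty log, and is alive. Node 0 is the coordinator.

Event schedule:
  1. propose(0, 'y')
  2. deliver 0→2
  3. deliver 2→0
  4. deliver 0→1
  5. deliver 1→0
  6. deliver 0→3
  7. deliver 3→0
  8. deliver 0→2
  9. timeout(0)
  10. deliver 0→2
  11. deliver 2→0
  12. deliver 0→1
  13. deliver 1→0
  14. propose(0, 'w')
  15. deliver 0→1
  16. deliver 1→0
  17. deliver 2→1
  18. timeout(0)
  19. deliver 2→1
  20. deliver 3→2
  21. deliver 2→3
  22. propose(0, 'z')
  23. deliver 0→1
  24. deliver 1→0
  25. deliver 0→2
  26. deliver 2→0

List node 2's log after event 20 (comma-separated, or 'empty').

e1 propose(0,'y'): 0[coor,t=1,-]
e2 deliver 0→2: 2[part,t=1,-]
e3 deliver 2→0: ·
e4 deliver 0→1: 1[part,t=1,-]
e5 deliver 1→0: ·
e6 deliver 0→3: 3[part,t=1,-]
e7 deliver 3→0: 0[coor,t=1,y]
e8 deliver 0→2: 2[part,t=1,y]
e9 timeout(0): 0[coor,t=2,y]
e10 deliver 0→2: 2[part,t=2,y]
e11 deliver 2→0: ·
e12 deliver 0→1: 1[part,t=1,y]
e13 deliver 1→0: ·
e14 propose(0,'w'): 0[coor,t=3,y]
e15 deliver 0→1: 1[part,t=2,y]
e16 deliver 1→0: ·
e17 deliver 2→1: ·
e18 timeout(0): 0[coor,t=4,y]
e19 deliver 2→1: ·
e20 deliver 3→2: ·

y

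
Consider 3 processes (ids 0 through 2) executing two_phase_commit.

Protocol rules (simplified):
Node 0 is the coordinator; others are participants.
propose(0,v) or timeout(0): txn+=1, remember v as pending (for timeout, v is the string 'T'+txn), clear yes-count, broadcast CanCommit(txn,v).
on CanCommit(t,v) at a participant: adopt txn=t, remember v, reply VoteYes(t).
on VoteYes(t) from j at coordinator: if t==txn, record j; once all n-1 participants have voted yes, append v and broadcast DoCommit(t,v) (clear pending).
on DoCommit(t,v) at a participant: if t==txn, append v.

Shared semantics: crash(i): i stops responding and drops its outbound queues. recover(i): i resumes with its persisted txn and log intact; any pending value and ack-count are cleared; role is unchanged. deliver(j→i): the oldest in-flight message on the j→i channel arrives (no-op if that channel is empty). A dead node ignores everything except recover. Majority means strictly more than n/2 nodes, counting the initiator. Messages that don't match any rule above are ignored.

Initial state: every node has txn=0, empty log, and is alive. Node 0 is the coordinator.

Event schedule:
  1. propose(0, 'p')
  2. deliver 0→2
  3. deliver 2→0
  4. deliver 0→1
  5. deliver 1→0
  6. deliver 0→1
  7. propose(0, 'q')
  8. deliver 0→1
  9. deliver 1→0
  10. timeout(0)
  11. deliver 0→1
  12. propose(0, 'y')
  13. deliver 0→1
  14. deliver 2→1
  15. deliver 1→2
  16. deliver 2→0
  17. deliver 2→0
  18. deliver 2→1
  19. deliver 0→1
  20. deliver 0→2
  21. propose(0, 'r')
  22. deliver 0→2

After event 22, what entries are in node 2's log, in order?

1. propose(0,'p'):  <0:coor t1 ->
2. deliver 0→2:  <2:part t1 ->
3. deliver 2→0:  nop
4. deliver 0→1:  <1:part t1 ->
5. deliver 1→0:  <0:coor t1 p>
6. deliver 0→1:  <1:part t1 p>
7. propose(0,'q'):  <0:coor t2 p>
8. deliver 0→1:  <1:part t2 p>
9. deliver 1→0:  nop
10. timeout(0):  <0:coor t3 p>
11. deliver 0→1:  <1:part t3 p>
12. propose(0,'y'):  <0:coor t4 p>
13. deliver 0→1:  <1:part t4 p>
14. deliver 2→1:  nop
15. deliver 1→2:  nop
16. deliver 2→0:  nop
17. deliver 2→0:  nop
18. deliver 2→1:  nop
19. deliver 0→1:  nop
20. deliver 0→2:  <2:part t1 p>
21. propose(0,'r'):  <0:coor t5 p>
22. deliver 0→2:  <2:part t2 p>

p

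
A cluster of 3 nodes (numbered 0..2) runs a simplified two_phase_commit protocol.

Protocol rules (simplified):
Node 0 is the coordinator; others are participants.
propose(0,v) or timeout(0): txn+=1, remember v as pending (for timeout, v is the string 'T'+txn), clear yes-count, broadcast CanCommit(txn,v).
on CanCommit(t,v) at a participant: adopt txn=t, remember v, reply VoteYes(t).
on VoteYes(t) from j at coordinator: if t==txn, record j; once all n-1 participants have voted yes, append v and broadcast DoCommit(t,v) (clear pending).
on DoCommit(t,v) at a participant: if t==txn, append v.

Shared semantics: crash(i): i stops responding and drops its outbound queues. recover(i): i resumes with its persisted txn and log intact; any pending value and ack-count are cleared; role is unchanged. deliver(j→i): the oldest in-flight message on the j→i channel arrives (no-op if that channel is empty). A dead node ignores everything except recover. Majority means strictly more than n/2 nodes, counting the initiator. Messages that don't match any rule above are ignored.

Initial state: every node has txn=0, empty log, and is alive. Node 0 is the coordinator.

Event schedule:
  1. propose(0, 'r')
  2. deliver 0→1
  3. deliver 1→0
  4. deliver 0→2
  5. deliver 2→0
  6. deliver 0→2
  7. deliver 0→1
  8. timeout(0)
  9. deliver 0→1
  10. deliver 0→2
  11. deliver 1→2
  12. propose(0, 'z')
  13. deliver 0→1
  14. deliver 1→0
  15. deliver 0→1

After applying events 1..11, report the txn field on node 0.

2

[1] propose(0,'r') → N0(coor t1 [-])
[2] deliver 0→1 → N1(part t1 [-])
[3] deliver 1→0 → ∅
[4] deliver 0→2 → N2(part t1 [-])
[5] deliver 2→0 → N0(coor t1 [r])
[6] deliver 0→2 → N2(part t1 [r])
[7] deliver 0→1 → N1(part t1 [r])
[8] timeout(0) → N0(coor t2 [r])
[9] deliver 0→1 → N1(part t2 [r])
[10] deliver 0→2 → N2(part t2 [r])
[11] deliver 1→2 → ∅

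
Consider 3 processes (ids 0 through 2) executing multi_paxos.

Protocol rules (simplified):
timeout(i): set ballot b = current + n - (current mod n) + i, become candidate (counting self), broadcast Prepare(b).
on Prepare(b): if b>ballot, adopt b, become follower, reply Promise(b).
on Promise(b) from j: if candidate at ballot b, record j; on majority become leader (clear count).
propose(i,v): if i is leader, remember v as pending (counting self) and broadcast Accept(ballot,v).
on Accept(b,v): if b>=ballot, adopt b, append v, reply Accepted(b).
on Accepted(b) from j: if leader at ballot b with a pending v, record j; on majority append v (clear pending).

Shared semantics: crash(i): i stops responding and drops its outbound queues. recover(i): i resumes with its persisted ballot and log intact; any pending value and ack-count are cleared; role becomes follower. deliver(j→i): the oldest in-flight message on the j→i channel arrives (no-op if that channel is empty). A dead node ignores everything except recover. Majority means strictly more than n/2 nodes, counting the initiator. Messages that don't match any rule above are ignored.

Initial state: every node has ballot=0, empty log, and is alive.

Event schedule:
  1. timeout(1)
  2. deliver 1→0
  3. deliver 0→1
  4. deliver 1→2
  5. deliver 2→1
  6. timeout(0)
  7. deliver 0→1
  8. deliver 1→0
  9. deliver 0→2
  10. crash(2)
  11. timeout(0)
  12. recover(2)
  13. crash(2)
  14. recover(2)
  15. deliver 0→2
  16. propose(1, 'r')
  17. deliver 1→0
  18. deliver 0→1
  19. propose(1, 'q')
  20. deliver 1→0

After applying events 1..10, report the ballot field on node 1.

step 1 timeout(1): 1={cand,b=4,log=-}
step 2 deliver 1→0: 0={foll,b=4,log=-}
step 3 deliver 0→1: 1={lead,b=4,log=-}
step 4 deliver 1→2: 2={foll,b=4,log=-}
step 5 deliver 2→1: —
step 6 timeout(0): 0={cand,b=6,log=-}
step 7 deliver 0→1: 1={foll,b=6,log=-}
step 8 deliver 1→0: 0={lead,b=6,log=-}
step 9 deliver 0→2: 2={foll,b=6,log=-}
step 10 crash(2): 2={✗foll,b=6,log=-}

6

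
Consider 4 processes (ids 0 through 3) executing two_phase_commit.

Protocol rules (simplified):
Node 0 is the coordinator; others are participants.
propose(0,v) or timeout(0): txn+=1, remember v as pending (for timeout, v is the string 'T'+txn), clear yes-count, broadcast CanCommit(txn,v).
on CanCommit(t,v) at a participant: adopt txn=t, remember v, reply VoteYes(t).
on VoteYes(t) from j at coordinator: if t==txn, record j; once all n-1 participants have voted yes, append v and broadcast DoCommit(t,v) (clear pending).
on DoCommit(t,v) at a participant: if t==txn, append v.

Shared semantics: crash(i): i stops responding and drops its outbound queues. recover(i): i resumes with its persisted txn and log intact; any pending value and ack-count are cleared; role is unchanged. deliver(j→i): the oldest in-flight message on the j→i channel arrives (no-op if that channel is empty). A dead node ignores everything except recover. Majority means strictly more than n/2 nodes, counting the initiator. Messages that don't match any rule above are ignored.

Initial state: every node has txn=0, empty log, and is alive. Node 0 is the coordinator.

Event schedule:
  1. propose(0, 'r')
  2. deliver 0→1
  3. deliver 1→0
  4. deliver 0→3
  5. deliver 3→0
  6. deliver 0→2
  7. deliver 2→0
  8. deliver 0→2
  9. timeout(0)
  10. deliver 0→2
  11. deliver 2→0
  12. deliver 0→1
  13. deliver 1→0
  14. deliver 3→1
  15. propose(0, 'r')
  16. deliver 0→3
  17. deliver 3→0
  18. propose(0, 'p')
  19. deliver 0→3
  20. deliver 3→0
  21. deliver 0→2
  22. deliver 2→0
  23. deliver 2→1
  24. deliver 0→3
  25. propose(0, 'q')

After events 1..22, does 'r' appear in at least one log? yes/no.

yes

e1 propose(0,'r'): 0[coor,t=1,-]
e2 deliver 0→1: 1[part,t=1,-]
e3 deliver 1→0: ·
e4 deliver 0→3: 3[part,t=1,-]
e5 deliver 3→0: ·
e6 deliver 0→2: 2[part,t=1,-]
e7 deliver 2→0: 0[coor,t=1,r]
e8 deliver 0→2: 2[part,t=1,r]
e9 timeout(0): 0[coor,t=2,r]
e10 deliver 0→2: 2[part,t=2,r]
e11 deliver 2→0: ·
e12 deliver 0→1: 1[part,t=1,r]
e13 deliver 1→0: ·
e14 deliver 3→1: ·
e15 propose(0,'r'): 0[coor,t=3,r]
e16 deliver 0→3: 3[part,t=1,r]
e17 deliver 3→0: ·
e18 propose(0,'p'): 0[coor,t=4,r]
e19 deliver 0→3: 3[part,t=2,r]
e20 deliver 3→0: ·
e21 deliver 0→2: 2[part,t=3,r]
e22 deliver 2→0: ·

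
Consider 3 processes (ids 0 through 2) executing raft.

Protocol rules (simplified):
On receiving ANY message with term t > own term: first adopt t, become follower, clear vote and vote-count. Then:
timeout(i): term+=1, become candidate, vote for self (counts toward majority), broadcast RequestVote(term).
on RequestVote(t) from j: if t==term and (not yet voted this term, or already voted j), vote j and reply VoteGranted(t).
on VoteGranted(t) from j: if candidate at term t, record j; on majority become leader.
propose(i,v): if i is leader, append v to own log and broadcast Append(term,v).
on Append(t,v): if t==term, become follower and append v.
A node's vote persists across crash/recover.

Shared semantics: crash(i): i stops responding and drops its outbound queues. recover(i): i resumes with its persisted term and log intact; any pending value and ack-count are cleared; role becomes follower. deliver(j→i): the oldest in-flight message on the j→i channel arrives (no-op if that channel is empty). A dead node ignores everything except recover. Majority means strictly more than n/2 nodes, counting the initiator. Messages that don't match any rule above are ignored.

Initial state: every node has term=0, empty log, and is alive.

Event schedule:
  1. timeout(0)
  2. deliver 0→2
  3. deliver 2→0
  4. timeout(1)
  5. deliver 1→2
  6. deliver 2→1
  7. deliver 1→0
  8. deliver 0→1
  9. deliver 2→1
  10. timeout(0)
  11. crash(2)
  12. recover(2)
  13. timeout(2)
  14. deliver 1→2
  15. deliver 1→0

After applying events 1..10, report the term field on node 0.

1. timeout(0):  <0:cand t1 ->
2. deliver 0→2:  <2:foll t1 ->
3. deliver 2→0:  <0:lead t1 ->
4. timeout(1):  <1:cand t1 ->
5. deliver 1→2:  nop
6. deliver 2→1:  nop
7. deliver 1→0:  nop
8. deliver 0→1:  nop
9. deliver 2→1:  nop
10. timeout(0):  <0:cand t2 ->

2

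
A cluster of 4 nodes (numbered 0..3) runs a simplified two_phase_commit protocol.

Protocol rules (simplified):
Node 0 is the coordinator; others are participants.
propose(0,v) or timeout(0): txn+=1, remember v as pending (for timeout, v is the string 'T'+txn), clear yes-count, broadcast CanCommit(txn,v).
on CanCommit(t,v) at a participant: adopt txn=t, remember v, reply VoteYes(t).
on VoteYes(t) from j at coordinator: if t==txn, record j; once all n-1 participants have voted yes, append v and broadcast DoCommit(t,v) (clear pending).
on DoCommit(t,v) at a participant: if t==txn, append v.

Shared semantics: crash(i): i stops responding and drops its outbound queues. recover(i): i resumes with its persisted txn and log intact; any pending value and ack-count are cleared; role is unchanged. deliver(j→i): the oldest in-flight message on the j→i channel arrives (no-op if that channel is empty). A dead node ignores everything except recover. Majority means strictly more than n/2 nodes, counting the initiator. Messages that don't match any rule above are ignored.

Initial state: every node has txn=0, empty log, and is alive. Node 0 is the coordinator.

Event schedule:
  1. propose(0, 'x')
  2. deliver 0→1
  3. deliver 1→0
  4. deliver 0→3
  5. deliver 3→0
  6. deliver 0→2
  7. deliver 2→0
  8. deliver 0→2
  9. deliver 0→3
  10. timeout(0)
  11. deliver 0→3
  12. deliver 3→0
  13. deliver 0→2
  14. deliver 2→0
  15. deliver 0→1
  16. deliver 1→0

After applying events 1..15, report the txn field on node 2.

e1 propose(0,'x'): 0[coor,t=1,-]
e2 deliver 0→1: 1[part,t=1,-]
e3 deliver 1→0: ·
e4 deliver 0→3: 3[part,t=1,-]
e5 deliver 3→0: ·
e6 deliver 0→2: 2[part,t=1,-]
e7 deliver 2→0: 0[coor,t=1,x]
e8 deliver 0→2: 2[part,t=1,x]
e9 deliver 0→3: 3[part,t=1,x]
e10 timeout(0): 0[coor,t=2,x]
e11 deliver 0→3: 3[part,t=2,x]
e12 deliver 3→0: ·
e13 deliver 0→2: 2[part,t=2,x]
e14 deliver 2→0: ·
e15 deliver 0→1: 1[part,t=1,x]

2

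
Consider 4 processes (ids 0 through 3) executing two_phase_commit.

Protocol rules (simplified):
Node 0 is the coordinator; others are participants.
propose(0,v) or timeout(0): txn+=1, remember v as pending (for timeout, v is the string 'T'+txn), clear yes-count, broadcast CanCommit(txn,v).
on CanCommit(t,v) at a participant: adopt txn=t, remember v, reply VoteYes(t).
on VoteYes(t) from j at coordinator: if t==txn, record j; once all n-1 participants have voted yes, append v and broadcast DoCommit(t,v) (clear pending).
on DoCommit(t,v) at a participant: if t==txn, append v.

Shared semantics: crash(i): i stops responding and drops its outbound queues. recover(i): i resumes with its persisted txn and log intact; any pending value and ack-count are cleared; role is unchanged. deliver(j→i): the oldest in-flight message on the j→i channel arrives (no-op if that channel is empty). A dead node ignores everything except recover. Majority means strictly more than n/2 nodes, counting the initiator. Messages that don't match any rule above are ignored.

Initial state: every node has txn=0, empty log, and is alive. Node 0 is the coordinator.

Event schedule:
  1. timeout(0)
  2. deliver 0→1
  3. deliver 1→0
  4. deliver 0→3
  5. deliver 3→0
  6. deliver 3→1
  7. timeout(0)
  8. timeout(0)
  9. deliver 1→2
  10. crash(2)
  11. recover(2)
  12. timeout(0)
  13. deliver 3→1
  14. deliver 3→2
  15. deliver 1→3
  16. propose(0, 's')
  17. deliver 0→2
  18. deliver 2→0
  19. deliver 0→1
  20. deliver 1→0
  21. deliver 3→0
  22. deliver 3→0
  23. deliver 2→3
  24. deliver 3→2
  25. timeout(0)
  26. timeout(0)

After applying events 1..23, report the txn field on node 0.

5

step 1 timeout(0): 0={coor,t=1,log=-}
step 2 deliver 0→1: 1={part,t=1,log=-}
step 3 deliver 1→0: —
step 4 deliver 0→3: 3={part,t=1,log=-}
step 5 deliver 3→0: —
step 6 deliver 3→1: —
step 7 timeout(0): 0={coor,t=2,log=-}
step 8 timeout(0): 0={coor,t=3,log=-}
step 9 deliver 1→2: —
step 10 crash(2): 2={✗part,t=0,log=-}
step 11 recover(2): 2={part,t=0,log=-}
step 12 timeout(0): 0={coor,t=4,log=-}
step 13 deliver 3→1: —
step 14 deliver 3→2: —
step 15 deliver 1→3: —
step 16 propose(0,'s'): 0={coor,t=5,log=-}
step 17 deliver 0→2: 2={part,t=1,log=-}
step 18 deliver 2→0: —
step 19 deliver 0→1: 1={part,t=2,log=-}
step 20 deliver 1→0: —
step 21 deliver 3→0: —
step 22 deliver 3→0: —
step 23 deliver 2→3: —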